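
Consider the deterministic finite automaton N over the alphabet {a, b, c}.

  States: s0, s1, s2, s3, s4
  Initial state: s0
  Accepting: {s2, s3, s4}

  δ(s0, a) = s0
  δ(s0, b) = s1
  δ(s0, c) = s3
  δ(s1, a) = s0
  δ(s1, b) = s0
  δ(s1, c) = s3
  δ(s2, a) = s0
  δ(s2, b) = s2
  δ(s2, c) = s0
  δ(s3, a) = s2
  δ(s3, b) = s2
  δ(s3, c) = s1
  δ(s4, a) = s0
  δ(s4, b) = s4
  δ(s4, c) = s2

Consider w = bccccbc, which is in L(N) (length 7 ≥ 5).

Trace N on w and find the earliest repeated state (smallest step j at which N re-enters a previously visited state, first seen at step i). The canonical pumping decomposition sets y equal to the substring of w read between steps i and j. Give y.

cc

State sequence: s0 -b-> s1 -c-> s3 -c-> s1 -c-> s3 -c-> s1 -b-> s0 -c-> s3
First repeat at step 3: s1 was already visited.

So i = 1, j = 3, giving x = w[0:1] = b, y = w[1:3] = cc, z = w[3:7] = ccbc.
Check: |xy| = 3 ≤ 5 and |y| = 2 ≥ 1. Reading y takes N from s1 back to s1, so every xyⁱz is accepted.
Since N has 5 states, any run of length ≥ 5 visits 5+1 states, so by pigeonhole some state repeats within the first 5 steps — that repeat gives the pumpable loop.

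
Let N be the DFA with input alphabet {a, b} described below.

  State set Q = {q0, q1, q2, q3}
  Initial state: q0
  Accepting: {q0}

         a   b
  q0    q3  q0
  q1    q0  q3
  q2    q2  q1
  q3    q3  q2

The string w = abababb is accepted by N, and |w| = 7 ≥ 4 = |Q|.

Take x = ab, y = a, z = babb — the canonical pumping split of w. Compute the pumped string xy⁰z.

xy⁰z = xz = ab·babb = abbabb.
Reading y = a takes N from q2 back to q2, so after x the machine is still in q2, and z then leads to the accepting state q0. Hence abbabb ∈ L(N).

abbabb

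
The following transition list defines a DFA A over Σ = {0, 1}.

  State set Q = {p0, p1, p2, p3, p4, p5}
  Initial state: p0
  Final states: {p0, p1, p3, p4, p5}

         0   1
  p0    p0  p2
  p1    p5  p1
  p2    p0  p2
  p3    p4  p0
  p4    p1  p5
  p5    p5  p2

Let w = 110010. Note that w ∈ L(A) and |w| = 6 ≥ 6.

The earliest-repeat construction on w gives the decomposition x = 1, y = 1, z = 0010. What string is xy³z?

xy^3z = 1·1·1·1·0010 = 11110010.
Reading y = 1 takes A from p2 back to p2, so after x·y·y·y the machine is still in p2, and z then leads to the accepting state p0. Hence 11110010 ∈ L(A).

11110010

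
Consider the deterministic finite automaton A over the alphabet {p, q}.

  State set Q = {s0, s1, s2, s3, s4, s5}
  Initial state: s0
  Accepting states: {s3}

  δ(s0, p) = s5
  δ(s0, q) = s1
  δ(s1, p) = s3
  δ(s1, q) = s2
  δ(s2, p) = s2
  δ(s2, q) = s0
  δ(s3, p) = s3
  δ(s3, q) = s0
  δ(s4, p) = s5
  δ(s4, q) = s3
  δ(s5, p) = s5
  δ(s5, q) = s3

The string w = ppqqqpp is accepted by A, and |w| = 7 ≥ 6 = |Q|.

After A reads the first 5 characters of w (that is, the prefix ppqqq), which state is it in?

State sequence: s0 -p-> s5 -p-> s5 -q-> s3 -q-> s0 -q-> s1

After reading 5 characters, A is in state s1.
(This kind of state-tracing is the core of the pumping-lemma construction: with 6 states, pigeonhole forces a repeat within the first 6 steps.)

s1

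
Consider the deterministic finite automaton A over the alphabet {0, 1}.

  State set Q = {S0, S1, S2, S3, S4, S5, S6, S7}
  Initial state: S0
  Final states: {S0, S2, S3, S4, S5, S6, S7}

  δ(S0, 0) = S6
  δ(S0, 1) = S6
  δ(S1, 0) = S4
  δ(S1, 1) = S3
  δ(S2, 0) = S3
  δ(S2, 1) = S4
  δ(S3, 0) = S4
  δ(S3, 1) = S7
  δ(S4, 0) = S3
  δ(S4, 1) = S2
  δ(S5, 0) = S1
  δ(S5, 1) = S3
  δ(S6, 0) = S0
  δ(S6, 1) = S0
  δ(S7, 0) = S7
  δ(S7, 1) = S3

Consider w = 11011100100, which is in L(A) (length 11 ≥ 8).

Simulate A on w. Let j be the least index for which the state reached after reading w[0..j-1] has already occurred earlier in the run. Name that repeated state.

State sequence: S0 -1-> S6 -1-> S0 -0-> S6 -1-> S0 -1-> S6 -1-> S0 -0-> S6 -0-> S0 -1-> S6 -0-> S0 -0-> S6
First repeat at step 2: S0 was already visited.

The earliest repeat is at step j = 2: A is in S0, which it already visited at step i = 0.
Pumping length from the standard proof: p = 8 (the number of states). The repeated state found above gives |xy| = j ≤ 8 and |y| = j − i ≥ 1.

S0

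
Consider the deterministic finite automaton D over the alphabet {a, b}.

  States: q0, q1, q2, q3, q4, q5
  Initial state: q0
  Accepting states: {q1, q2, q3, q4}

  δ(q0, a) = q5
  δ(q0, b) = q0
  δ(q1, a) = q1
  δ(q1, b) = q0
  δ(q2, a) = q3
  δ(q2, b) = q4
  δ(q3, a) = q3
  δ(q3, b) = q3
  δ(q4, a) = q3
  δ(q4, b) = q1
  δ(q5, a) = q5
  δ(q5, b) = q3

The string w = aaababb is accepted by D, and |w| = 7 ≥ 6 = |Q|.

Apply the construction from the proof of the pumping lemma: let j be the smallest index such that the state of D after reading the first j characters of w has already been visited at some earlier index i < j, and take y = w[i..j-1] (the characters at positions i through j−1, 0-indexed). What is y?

a

Run of D on w = a a a b a b b:
  step 0: q0  (start)
  step 1: q5  (read a: q0→q5)
  step 2: q5  (read a: q5→q5)   ← first repeat (q5 seen earlier)
  step 3: q5  (read a: q5→q5)
  step 4: q3  (read b: q5→q3)
  step 5: q3  (read a: q3→q3)
  step 6: q3  (read b: q3→q3)
  step 7: q3  (read b: q3→q3)

So i = 1, j = 2, giving x = w[0:1] = a, y = w[1:2] = a, z = w[2:7] = ababb.
Check: |xy| = 2 ≤ 6 and |y| = 1 ≥ 1. Reading y takes D from q5 back to q5, so every xyⁱz is accepted.
Pumping length from the standard proof: p = 6 (the number of states). The repeated state found above gives |xy| = j ≤ 6 and |y| = j − i ≥ 1.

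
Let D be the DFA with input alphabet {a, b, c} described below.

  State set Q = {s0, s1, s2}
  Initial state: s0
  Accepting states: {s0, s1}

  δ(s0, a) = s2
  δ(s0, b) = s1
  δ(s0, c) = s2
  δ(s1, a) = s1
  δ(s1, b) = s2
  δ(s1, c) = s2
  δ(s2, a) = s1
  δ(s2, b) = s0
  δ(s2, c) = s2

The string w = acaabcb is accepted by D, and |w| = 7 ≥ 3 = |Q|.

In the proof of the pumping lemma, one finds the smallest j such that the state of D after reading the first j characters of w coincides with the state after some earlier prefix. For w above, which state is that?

Run of D on w = a c a a b c b:
  step 0: s0  (start)
  step 1: s2  (read a: s0→s2)
  step 2: s2  (read c: s2→s2)   ← first repeat (s2 seen earlier)
  step 3: s1  (read a: s2→s1)
  step 4: s1  (read a: s1→s1)
  step 5: s2  (read b: s1→s2)
  step 6: s2  (read c: s2→s2)
  step 7: s0  (read b: s2→s0)

The earliest repeat is at step j = 2: D is in s2, which it already visited at step i = 1.
Pumping length from the standard proof: p = 3 (the number of states). The repeated state found above gives |xy| = j ≤ 3 and |y| = j − i ≥ 1.

s2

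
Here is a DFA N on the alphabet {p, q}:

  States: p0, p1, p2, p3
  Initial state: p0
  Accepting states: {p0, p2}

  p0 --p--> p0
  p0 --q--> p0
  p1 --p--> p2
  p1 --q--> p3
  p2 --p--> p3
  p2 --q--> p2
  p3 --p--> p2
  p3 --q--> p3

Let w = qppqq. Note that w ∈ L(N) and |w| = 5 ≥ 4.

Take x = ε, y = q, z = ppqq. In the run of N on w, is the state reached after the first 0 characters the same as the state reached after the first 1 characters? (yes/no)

yes

Run of N on the first 1 characters of w = q:
  step 0: p0  (start)
  step 1: p0  (read q: p0→p0)

After x (step 0): p0. After xy (step 1): p0.
They match, so y = q drives N around a cycle from p0 back to itself; pumping y any number of times keeps N in p0 before reading z, and xyⁱz ∈ L(N) for every i ≥ 0.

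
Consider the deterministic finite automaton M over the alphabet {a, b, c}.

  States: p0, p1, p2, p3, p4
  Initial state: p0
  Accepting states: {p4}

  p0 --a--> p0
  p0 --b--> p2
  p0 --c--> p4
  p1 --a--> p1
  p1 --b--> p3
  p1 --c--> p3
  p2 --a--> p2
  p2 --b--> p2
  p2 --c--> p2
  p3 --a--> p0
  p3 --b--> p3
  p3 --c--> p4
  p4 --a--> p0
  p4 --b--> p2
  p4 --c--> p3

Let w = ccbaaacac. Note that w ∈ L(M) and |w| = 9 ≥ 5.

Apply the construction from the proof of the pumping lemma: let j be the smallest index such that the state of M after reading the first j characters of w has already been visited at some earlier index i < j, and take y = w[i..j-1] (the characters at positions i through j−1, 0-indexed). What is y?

b

Run of M on w = c c b a a a c a c:
  step 0: p0  (start)
  step 1: p4  (read c: p0→p4)
  step 2: p3  (read c: p4→p3)
  step 3: p3  (read b: p3→p3)   ← first repeat (p3 seen earlier)
  step 4: p0  (read a: p3→p0)
  step 5: p0  (read a: p0→p0)
  step 6: p0  (read a: p0→p0)
  step 7: p4  (read c: p0→p4)
  step 8: p0  (read a: p4→p0)
  step 9: p4  (read c: p0→p4)

So i = 2, j = 3, giving x = w[0:2] = cc, y = w[2:3] = b, z = w[3:9] = aaacac.
Check: |xy| = 3 ≤ 5 and |y| = 1 ≥ 1. Reading y takes M from p3 back to p3, so every xyⁱz is accepted.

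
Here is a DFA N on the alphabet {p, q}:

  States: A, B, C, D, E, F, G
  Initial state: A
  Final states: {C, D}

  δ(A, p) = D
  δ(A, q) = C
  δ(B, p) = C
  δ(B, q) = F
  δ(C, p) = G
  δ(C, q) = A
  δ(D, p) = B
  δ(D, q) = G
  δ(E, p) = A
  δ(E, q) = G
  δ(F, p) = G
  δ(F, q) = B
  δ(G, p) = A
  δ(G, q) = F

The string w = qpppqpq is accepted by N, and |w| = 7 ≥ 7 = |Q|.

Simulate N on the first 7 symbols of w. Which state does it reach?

C

State sequence: A -q-> C -p-> G -p-> A -p-> D -q-> G -p-> A -q-> C

After reading 7 characters, N is in state C.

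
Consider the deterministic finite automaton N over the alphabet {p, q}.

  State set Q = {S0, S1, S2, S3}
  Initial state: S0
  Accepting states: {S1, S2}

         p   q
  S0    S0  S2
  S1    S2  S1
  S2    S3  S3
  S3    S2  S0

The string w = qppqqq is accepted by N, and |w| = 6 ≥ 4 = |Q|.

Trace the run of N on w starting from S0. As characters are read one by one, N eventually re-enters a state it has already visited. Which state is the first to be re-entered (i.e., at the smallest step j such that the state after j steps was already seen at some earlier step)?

S2

Run of N on w = q p p q q q:
  step 0: S0  (start)
  step 1: S2  (read q: S0→S2)
  step 2: S3  (read p: S2→S3)
  step 3: S2  (read p: S3→S2)   ← first repeat (S2 seen earlier)
  step 4: S3  (read q: S2→S3)
  step 5: S0  (read q: S3→S0)
  step 6: S2  (read q: S0→S2)

The earliest repeat is at step j = 3: N is in S2, which it already visited at step i = 1.
With |Q| = 4, pigeonhole forces a state repeat no later than step 4; the substring read between the first and second visits to that state can be pumped.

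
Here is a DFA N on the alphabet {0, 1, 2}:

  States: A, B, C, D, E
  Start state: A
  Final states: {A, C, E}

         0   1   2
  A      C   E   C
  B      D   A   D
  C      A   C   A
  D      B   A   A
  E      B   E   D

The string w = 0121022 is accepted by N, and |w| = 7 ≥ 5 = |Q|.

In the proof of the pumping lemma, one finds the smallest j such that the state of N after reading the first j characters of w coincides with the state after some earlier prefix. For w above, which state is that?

Run of N on w = 0 1 2 1 0 2 2:
  step 0: A  (start)
  step 1: C  (read 0: A→C)
  step 2: C  (read 1: C→C)   ← first repeat (C seen earlier)
  step 3: A  (read 2: C→A)
  step 4: E  (read 1: A→E)
  step 5: B  (read 0: E→B)
  step 6: D  (read 2: B→D)
  step 7: A  (read 2: D→A)

The earliest repeat is at step j = 2: N is in C, which it already visited at step i = 1.
Pumping length from the standard proof: p = 5 (the number of states). The repeated state found above gives |xy| = j ≤ 5 and |y| = j − i ≥ 1.

C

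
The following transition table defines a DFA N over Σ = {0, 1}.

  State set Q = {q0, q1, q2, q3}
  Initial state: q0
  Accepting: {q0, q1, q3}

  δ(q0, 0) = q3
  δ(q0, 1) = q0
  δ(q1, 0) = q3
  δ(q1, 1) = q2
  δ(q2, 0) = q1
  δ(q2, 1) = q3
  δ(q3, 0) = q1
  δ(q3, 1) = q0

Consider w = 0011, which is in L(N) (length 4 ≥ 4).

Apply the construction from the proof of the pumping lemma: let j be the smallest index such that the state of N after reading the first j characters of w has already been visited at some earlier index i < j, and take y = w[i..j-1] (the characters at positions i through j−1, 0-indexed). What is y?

State sequence: q0 -0-> q3 -0-> q1 -1-> q2 -1-> q3
First repeat at step 4: q3 was already visited.

So i = 1, j = 4, giving x = w[0:1] = 0, y = w[1:4] = 011, z = w[4:4] = ε.
Check: |xy| = 4 ≤ 4 and |y| = 3 ≥ 1. Reading y takes N from q3 back to q3, so every xyⁱz is accepted.

011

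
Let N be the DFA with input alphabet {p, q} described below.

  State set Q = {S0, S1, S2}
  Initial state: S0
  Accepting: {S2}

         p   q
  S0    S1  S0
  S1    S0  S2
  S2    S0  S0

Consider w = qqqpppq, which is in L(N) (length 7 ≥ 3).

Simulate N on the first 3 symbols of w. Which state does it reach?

S0

Run of N on the first 3 characters of w = q q q:
  step 0: S0  (start)
  step 1: S0  (read q: S0→S0)
  step 2: S0  (read q: S0→S0)
  step 3: S0  (read q: S0→S0)

After reading 3 characters, N is in state S0.
(This kind of state-tracing is the core of the pumping-lemma construction: with 3 states, pigeonhole forces a repeat within the first 3 steps.)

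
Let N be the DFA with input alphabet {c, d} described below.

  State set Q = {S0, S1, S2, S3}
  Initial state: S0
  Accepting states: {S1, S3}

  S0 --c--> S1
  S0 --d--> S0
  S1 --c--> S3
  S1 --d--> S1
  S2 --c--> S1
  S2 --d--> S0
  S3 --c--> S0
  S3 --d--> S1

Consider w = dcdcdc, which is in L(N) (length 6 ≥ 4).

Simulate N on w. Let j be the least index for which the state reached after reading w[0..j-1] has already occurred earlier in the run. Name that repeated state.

S0

State sequence: S0 -d-> S0 -c-> S1 -d-> S1 -c-> S3 -d-> S1 -c-> S3
First repeat at step 1: S0 was already visited.

The earliest repeat is at step j = 1: N is in S0, which it already visited at step i = 0.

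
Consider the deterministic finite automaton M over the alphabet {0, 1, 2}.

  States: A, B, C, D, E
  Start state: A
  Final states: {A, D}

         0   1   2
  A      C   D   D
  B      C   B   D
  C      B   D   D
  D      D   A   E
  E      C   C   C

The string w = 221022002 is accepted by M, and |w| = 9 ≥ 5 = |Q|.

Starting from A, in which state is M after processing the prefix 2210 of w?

State sequence: A -2-> D -2-> E -1-> C -0-> B

After reading 4 characters, M is in state B.

B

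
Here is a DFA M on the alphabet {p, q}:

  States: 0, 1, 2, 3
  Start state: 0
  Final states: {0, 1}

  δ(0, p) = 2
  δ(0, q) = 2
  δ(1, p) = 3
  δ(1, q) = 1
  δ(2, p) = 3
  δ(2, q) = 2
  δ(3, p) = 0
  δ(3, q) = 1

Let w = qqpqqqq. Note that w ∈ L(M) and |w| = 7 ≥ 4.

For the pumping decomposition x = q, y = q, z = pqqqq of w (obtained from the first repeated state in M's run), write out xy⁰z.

xy⁰z = xz = q·pqqqq = qpqqqq.
Reading y = q takes M from 2 back to 2, so after x the machine is still in 2, and z then leads to the accepting state 1. Hence qpqqqq ∈ L(M).

qpqqqq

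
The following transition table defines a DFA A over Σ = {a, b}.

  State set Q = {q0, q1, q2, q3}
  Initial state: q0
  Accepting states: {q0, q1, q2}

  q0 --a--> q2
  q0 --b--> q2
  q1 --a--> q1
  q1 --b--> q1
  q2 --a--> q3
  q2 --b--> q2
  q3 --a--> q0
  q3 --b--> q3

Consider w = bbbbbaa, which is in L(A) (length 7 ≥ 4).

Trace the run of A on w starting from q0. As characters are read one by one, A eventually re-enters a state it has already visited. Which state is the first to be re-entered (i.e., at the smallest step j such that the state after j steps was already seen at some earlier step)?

q2

State sequence: q0 -b-> q2 -b-> q2 -b-> q2 -b-> q2 -b-> q2 -a-> q3 -a-> q0
First repeat at step 2: q2 was already visited.

The earliest repeat is at step j = 2: A is in q2, which it already visited at step i = 1.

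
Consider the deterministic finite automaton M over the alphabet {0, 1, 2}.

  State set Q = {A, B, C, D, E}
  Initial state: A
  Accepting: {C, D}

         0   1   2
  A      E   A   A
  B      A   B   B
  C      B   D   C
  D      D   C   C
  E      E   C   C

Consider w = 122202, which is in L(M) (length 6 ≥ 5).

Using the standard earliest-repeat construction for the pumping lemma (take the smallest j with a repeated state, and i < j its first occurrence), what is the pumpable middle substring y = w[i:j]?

1

Run of M on w = 1 2 2 2 0 2:
  step 0: A  (start)
  step 1: A  (read 1: A→A)   ← first repeat (A seen earlier)
  step 2: A  (read 2: A→A)
  step 3: A  (read 2: A→A)
  step 4: A  (read 2: A→A)
  step 5: E  (read 0: A→E)
  step 6: C  (read 2: E→C)

So i = 0, j = 1, giving x = w[0:0] = ε, y = w[0:1] = 1, z = w[1:6] = 22202.
Check: |xy| = 1 ≤ 5 and |y| = 1 ≥ 1. Reading y takes M from A back to A, so every xyⁱz is accepted.
Since M has 5 states, any run of length ≥ 5 visits 5+1 states, so by pigeonhole some state repeats within the first 5 steps — that repeat gives the pumpable loop.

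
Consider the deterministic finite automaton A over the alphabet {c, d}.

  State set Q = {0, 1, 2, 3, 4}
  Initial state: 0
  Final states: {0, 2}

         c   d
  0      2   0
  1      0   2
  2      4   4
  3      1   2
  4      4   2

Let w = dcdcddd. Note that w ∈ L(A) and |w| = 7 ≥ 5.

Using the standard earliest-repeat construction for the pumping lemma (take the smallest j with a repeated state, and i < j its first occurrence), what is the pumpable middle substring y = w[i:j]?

State sequence: 0 -d-> 0 -c-> 2 -d-> 4 -c-> 4 -d-> 2 -d-> 4 -d-> 2
First repeat at step 1: 0 was already visited.

So i = 0, j = 1, giving x = w[0:0] = ε, y = w[0:1] = d, z = w[1:7] = cdcddd.
Check: |xy| = 1 ≤ 5 and |y| = 1 ≥ 1. Reading y takes A from 0 back to 0, so every xyⁱz is accepted.
Since A has 5 states, any run of length ≥ 5 visits 5+1 states, so by pigeonhole some state repeats within the first 5 steps — that repeat gives the pumpable loop.

d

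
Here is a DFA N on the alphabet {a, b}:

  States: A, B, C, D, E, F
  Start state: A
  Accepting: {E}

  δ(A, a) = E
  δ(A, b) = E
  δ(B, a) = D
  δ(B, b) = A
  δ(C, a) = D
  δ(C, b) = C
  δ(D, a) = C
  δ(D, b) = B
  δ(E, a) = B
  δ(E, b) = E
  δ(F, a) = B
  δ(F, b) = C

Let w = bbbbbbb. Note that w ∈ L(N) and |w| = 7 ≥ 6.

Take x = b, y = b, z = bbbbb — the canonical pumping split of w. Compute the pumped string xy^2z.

bbbbbbbb

xy^2z = b·b·b·bbbbb = bbbbbbbb.
Reading y = b takes N from E back to E, so after x·y·y the machine is still in E, and z then leads to the accepting state E. Hence bbbbbbbb ∈ L(N).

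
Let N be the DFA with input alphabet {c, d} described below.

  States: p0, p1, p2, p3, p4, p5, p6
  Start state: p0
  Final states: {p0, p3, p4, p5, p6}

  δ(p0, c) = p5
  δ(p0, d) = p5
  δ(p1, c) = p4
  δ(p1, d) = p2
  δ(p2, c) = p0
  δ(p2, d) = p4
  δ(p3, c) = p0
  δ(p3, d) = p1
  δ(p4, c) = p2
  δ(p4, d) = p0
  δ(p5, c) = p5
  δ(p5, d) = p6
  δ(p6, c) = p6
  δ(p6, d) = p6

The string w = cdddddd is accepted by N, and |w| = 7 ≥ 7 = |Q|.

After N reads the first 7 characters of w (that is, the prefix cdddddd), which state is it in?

State sequence: p0 -c-> p5 -d-> p6 -d-> p6 -d-> p6 -d-> p6 -d-> p6 -d-> p6

After reading 7 characters, N is in state p6.

p6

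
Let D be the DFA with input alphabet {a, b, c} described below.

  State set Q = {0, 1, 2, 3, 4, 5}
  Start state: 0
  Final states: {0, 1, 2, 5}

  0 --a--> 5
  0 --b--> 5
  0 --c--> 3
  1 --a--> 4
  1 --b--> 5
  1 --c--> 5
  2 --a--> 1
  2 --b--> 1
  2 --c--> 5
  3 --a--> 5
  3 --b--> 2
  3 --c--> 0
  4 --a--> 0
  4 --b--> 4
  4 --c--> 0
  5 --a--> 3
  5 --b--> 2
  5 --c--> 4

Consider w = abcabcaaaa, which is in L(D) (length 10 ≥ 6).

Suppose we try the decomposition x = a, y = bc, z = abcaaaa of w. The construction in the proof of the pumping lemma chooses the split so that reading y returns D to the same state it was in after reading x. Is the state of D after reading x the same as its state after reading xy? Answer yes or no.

yes

State sequence: 0 -a-> 5 -b-> 2 -c-> 5

After x (step 1): 5. After xy (step 3): 5.
They match, so y = bc drives D around a cycle from 5 back to itself; pumping y any number of times keeps D in 5 before reading z, and xyⁱz ∈ L(D) for every i ≥ 0.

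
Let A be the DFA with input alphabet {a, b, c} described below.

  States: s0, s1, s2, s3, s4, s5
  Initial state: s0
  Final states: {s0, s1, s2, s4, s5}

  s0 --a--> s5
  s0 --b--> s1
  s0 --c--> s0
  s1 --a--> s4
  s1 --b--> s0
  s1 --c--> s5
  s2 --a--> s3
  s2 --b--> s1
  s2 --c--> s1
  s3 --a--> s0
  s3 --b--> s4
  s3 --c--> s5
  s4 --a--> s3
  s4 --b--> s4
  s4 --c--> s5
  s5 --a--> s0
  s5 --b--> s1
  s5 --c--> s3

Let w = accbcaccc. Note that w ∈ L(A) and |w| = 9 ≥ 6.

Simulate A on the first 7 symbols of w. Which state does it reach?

s0

Run of A on the first 7 characters of w = a c c b c a c:
  step 0: s0  (start)
  step 1: s5  (read a: s0→s5)
  step 2: s3  (read c: s5→s3)
  step 3: s5  (read c: s3→s5)
  step 4: s1  (read b: s5→s1)
  step 5: s5  (read c: s1→s5)
  step 6: s0  (read a: s5→s0)
  step 7: s0  (read c: s0→s0)

After reading 7 characters, A is in state s0.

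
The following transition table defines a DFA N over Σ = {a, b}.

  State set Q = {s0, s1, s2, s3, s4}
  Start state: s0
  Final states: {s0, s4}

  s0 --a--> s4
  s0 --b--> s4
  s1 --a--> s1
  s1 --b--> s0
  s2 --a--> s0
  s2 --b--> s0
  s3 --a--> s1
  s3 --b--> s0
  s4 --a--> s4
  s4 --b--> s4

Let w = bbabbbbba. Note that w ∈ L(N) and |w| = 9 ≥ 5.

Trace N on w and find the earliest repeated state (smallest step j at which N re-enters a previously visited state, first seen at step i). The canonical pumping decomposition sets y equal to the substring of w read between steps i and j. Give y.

State sequence: s0 -b-> s4 -b-> s4 -a-> s4 -b-> s4 -b-> s4 -b-> s4 -b-> s4 -b-> s4 -a-> s4
First repeat at step 2: s4 was already visited.

So i = 1, j = 2, giving x = w[0:1] = b, y = w[1:2] = b, z = w[2:9] = abbbbba.
Check: |xy| = 2 ≤ 5 and |y| = 1 ≥ 1. Reading y takes N from s4 back to s4, so every xyⁱz is accepted.
Pumping length from the standard proof: p = 5 (the number of states). The repeated state found above gives |xy| = j ≤ 5 and |y| = j − i ≥ 1.

b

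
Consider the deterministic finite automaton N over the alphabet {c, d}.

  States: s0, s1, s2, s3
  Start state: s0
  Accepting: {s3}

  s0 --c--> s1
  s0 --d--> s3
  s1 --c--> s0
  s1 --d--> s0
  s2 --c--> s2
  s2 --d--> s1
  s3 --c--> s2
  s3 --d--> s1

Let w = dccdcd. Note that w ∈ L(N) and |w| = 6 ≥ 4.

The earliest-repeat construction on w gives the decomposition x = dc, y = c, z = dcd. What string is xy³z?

xy^3z = dc·c·c·c·dcd = dccccdcd.
Reading y = c takes N from s2 back to s2, so after x·y·y·y the machine is still in s2, and z then leads to the accepting state s3. Hence dccccdcd ∈ L(N).

dccccdcd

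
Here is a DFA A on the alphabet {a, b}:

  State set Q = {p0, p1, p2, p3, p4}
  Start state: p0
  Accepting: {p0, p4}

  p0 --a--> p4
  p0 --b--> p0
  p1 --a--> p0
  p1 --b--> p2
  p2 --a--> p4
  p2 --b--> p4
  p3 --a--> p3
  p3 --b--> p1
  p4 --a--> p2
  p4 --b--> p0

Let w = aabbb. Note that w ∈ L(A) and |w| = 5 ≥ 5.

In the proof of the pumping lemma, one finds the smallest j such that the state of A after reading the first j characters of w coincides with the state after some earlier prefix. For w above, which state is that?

p4

Run of A on w = a a b b b:
  step 0: p0  (start)
  step 1: p4  (read a: p0→p4)
  step 2: p2  (read a: p4→p2)
  step 3: p4  (read b: p2→p4)   ← first repeat (p4 seen earlier)
  step 4: p0  (read b: p4→p0)
  step 5: p0  (read b: p0→p0)

The earliest repeat is at step j = 3: A is in p4, which it already visited at step i = 1.
Since A has 5 states, any run of length ≥ 5 visits 5+1 states, so by pigeonhole some state repeats within the first 5 steps — that repeat gives the pumpable loop.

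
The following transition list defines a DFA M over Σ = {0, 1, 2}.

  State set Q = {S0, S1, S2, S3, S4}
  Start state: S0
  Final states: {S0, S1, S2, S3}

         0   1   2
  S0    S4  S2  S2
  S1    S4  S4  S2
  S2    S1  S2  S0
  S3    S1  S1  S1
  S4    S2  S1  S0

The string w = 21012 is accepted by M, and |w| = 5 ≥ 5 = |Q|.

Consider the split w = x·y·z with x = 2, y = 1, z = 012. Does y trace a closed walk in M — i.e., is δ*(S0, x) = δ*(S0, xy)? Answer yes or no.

yes

Run of M on the first 2 characters of w = 2 1:
  step 0: S0  (start)
  step 1: S2  (read 2: S0→S2)
  step 2: S2  (read 1: S2→S2)

After x (step 1): S2. After xy (step 2): S2.
They match, so y = 1 drives M around a cycle from S2 back to itself; pumping y any number of times keeps M in S2 before reading z, and xyⁱz ∈ L(M) for every i ≥ 0.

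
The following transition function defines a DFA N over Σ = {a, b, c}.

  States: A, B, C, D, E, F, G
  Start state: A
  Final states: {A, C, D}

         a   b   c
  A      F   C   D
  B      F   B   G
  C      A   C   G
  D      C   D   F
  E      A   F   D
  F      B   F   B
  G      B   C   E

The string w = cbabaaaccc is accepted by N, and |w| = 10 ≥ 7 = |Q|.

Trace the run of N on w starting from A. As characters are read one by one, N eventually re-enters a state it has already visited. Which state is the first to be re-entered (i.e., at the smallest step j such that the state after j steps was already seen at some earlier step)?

D

Run of N on w = c b a b a a a c c c:
  step 0: A  (start)
  step 1: D  (read c: A→D)
  step 2: D  (read b: D→D)   ← first repeat (D seen earlier)
  step 3: C  (read a: D→C)
  step 4: C  (read b: C→C)
  step 5: A  (read a: C→A)
  step 6: F  (read a: A→F)
  step 7: B  (read a: F→B)
  step 8: G  (read c: B→G)
  step 9: E  (read c: G→E)
  step 10: D  (read c: E→D)

The earliest repeat is at step j = 2: N is in D, which it already visited at step i = 1.
Pumping length from the standard proof: p = 7 (the number of states). The repeated state found above gives |xy| = j ≤ 7 and |y| = j − i ≥ 1.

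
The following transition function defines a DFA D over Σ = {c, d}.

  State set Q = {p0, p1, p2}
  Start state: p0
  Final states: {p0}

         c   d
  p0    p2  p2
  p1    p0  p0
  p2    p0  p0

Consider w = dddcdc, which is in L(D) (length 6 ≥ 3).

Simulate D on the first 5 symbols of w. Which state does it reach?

State sequence: p0 -d-> p2 -d-> p0 -d-> p2 -c-> p0 -d-> p2

After reading 5 characters, D is in state p2.
(This kind of state-tracing is the core of the pumping-lemma construction: with 3 states, pigeonhole forces a repeat within the first 3 steps.)

p2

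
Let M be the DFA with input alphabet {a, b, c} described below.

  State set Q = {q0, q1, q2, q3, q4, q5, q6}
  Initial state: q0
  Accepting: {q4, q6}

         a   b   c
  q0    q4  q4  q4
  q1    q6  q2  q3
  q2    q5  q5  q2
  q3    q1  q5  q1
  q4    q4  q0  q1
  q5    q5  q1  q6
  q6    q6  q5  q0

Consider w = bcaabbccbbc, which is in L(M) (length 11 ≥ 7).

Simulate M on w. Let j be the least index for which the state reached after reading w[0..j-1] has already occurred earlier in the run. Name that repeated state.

q6

State sequence: q0 -b-> q4 -c-> q1 -a-> q6 -a-> q6 -b-> q5 -b-> q1 -c-> q3 -c-> q1 -b-> q2 -b-> q5 -c-> q6
First repeat at step 4: q6 was already visited.

The earliest repeat is at step j = 4: M is in q6, which it already visited at step i = 3.
Since M has 7 states, any run of length ≥ 7 visits 7+1 states, so by pigeonhole some state repeats within the first 7 steps — that repeat gives the pumpable loop.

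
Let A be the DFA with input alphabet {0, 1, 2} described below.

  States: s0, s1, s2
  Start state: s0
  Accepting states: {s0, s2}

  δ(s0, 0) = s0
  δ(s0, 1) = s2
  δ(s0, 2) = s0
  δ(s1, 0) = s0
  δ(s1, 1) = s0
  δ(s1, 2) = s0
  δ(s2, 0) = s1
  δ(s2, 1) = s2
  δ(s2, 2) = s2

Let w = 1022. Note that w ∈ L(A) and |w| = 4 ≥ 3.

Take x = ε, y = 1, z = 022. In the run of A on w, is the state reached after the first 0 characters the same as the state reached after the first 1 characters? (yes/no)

no

Run of A on the first 1 characters of w = 1:
  step 0: s0  (start)
  step 1: s2  (read 1: s0→s2)

After x (step 0): s0. After xy (step 1): s2.
They differ (s0 ≠ s2), so y is not a cycle from the state after x; this split is not the one the pumping-lemma construction produces, and pumping y need not keep the string in L(A).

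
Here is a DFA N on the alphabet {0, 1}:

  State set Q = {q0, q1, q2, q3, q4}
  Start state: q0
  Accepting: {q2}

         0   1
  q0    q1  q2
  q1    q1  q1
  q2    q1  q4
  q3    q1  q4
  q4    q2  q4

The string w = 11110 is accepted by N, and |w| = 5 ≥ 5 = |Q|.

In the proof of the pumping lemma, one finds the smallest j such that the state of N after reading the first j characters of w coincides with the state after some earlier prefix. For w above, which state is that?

q4

State sequence: q0 -1-> q2 -1-> q4 -1-> q4 -1-> q4 -0-> q2
First repeat at step 3: q4 was already visited.

The earliest repeat is at step j = 3: N is in q4, which it already visited at step i = 2.
With |Q| = 5, pigeonhole forces a state repeat no later than step 5; the substring read between the first and second visits to that state can be pumped.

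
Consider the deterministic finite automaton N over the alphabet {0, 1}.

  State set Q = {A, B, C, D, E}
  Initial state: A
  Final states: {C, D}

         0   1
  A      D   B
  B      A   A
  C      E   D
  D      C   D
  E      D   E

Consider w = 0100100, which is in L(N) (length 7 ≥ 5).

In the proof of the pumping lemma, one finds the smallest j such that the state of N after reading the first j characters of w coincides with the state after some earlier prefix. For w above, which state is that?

D

State sequence: A -0-> D -1-> D -0-> C -0-> E -1-> E -0-> D -0-> C
First repeat at step 2: D was already visited.

The earliest repeat is at step j = 2: N is in D, which it already visited at step i = 1.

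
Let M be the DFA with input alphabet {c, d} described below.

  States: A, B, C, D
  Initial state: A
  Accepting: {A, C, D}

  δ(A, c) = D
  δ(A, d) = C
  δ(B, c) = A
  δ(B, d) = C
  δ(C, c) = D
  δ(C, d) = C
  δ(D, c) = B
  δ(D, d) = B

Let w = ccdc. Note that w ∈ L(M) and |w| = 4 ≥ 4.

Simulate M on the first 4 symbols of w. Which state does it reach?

D

State sequence: A -c-> D -c-> B -d-> C -c-> D

After reading 4 characters, M is in state D.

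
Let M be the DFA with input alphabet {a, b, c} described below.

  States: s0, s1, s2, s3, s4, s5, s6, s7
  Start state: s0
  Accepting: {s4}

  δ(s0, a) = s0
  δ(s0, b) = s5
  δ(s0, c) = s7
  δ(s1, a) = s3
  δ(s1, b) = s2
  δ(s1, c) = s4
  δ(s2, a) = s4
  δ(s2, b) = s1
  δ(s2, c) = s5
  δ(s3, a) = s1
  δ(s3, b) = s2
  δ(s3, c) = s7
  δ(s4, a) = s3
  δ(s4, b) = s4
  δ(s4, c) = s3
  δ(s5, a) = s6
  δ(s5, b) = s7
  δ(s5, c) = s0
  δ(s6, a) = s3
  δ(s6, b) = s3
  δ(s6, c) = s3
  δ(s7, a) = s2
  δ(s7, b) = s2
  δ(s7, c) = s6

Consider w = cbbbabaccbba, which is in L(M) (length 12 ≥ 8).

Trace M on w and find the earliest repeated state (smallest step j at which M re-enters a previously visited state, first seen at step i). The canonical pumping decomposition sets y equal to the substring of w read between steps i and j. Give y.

Run of M on w = c b b b a b a c c b b a:
  step 0: s0  (start)
  step 1: s7  (read c: s0→s7)
  step 2: s2  (read b: s7→s2)
  step 3: s1  (read b: s2→s1)
  step 4: s2  (read b: s1→s2)   ← first repeat (s2 seen earlier)
  step 5: s4  (read a: s2→s4)
  step 6: s4  (read b: s4→s4)
  step 7: s3  (read a: s4→s3)
  step 8: s7  (read c: s3→s7)
  step 9: s6  (read c: s7→s6)
  step 10: s3  (read b: s6→s3)
  step 11: s2  (read b: s3→s2)
  step 12: s4  (read a: s2→s4)

So i = 2, j = 4, giving x = w[0:2] = cb, y = w[2:4] = bb, z = w[4:12] = abaccbba.
Check: |xy| = 4 ≤ 8 and |y| = 2 ≥ 1. Reading y takes M from s2 back to s2, so every xyⁱz is accepted.

bb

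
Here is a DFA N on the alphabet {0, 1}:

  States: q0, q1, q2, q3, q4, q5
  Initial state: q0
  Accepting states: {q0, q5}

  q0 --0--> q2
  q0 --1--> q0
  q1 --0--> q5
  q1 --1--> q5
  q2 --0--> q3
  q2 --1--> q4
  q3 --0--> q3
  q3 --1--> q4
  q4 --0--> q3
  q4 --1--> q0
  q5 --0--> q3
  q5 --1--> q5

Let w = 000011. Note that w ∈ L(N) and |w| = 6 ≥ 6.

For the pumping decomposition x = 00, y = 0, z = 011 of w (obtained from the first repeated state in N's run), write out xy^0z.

xy⁰z = xz = 00·011 = 00011.
Reading y = 0 takes N from q3 back to q3, so after x the machine is still in q3, and z then leads to the accepting state q0. Hence 00011 ∈ L(N).

00011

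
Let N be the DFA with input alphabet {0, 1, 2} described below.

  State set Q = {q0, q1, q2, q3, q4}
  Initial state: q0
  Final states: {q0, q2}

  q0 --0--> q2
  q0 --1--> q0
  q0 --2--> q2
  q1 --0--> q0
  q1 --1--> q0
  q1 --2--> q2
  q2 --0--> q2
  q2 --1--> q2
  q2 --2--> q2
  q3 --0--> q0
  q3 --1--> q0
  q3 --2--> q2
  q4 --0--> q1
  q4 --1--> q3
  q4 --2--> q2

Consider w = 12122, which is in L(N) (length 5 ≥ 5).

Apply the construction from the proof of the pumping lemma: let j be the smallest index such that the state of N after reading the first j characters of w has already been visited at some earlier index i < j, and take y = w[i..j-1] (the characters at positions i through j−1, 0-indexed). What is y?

Run of N on w = 1 2 1 2 2:
  step 0: q0  (start)
  step 1: q0  (read 1: q0→q0)   ← first repeat (q0 seen earlier)
  step 2: q2  (read 2: q0→q2)
  step 3: q2  (read 1: q2→q2)
  step 4: q2  (read 2: q2→q2)
  step 5: q2  (read 2: q2→q2)

So i = 0, j = 1, giving x = w[0:0] = ε, y = w[0:1] = 1, z = w[1:5] = 2122.
Check: |xy| = 1 ≤ 5 and |y| = 1 ≥ 1. Reading y takes N from q0 back to q0, so every xyⁱz is accepted.
Pumping length from the standard proof: p = 5 (the number of states). The repeated state found above gives |xy| = j ≤ 5 and |y| = j − i ≥ 1.

1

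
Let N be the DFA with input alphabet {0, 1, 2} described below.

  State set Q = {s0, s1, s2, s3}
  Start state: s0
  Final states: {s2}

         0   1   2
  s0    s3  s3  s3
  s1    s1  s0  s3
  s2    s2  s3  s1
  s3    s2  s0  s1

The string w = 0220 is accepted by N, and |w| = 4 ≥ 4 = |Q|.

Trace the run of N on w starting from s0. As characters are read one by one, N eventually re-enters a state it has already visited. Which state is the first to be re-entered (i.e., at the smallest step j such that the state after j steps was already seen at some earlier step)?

s3

State sequence: s0 -0-> s3 -2-> s1 -2-> s3 -0-> s2
First repeat at step 3: s3 was already visited.

The earliest repeat is at step j = 3: N is in s3, which it already visited at step i = 1.
Since N has 4 states, any run of length ≥ 4 visits 4+1 states, so by pigeonhole some state repeats within the first 4 steps — that repeat gives the pumpable loop.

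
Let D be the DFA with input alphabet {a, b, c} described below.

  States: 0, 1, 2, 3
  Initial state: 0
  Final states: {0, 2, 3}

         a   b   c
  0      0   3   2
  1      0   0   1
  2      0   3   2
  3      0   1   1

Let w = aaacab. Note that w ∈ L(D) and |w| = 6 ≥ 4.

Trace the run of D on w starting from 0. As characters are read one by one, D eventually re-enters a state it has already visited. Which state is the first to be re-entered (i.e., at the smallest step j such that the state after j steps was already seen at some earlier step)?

Run of D on w = a a a c a b:
  step 0: 0  (start)
  step 1: 0  (read a: 0→0)   ← first repeat (0 seen earlier)
  step 2: 0  (read a: 0→0)
  step 3: 0  (read a: 0→0)
  step 4: 2  (read c: 0→2)
  step 5: 0  (read a: 2→0)
  step 6: 3  (read b: 0→3)

The earliest repeat is at step j = 1: D is in 0, which it already visited at step i = 0.
Pumping length from the standard proof: p = 4 (the number of states). The repeated state found above gives |xy| = j ≤ 4 and |y| = j − i ≥ 1.

0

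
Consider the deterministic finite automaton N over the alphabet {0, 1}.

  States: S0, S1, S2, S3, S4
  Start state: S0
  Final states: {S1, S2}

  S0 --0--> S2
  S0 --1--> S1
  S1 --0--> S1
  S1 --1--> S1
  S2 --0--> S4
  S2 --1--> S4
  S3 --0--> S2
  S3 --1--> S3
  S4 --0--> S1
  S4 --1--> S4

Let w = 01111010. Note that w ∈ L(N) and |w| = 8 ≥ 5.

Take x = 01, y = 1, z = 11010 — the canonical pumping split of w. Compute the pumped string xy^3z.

xy^3z = 01·1·1·1·11010 = 0111111010.
Reading y = 1 takes N from S4 back to S4, so after x·y·y·y the machine is still in S4, and z then leads to the accepting state S1. Hence 0111111010 ∈ L(N).

0111111010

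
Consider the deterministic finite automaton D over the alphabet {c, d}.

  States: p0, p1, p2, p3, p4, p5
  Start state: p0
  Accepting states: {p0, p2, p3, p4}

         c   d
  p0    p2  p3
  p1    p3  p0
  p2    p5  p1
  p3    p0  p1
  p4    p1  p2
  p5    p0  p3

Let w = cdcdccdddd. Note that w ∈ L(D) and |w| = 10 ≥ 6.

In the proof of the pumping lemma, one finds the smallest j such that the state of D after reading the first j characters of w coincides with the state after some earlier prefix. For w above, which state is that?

Run of D on w = c d c d c c d d d d:
  step 0: p0  (start)
  step 1: p2  (read c: p0→p2)
  step 2: p1  (read d: p2→p1)
  step 3: p3  (read c: p1→p3)
  step 4: p1  (read d: p3→p1)   ← first repeat (p1 seen earlier)
  step 5: p3  (read c: p1→p3)
  step 6: p0  (read c: p3→p0)
  step 7: p3  (read d: p0→p3)
  step 8: p1  (read d: p3→p1)
  step 9: p0  (read d: p1→p0)
  step 10: p3  (read d: p0→p3)

The earliest repeat is at step j = 4: D is in p1, which it already visited at step i = 2.
The DFA has 6 states, so the proof of the pumping lemma guarantees a repeated state among the first 6+1 visited; the segment between the two visits is the pumpable y.

p1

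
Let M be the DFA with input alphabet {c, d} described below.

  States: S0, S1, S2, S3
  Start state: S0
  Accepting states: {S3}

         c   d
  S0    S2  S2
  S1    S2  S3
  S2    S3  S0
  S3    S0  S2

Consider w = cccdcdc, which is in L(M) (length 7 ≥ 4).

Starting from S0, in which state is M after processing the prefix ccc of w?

State sequence: S0 -c-> S2 -c-> S3 -c-> S0

After reading 3 characters, M is in state S0.

S0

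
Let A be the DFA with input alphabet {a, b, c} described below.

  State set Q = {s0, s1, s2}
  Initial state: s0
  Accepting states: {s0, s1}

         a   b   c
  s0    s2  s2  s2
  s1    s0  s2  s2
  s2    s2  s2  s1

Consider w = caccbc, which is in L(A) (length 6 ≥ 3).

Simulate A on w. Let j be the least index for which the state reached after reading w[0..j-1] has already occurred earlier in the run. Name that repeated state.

s2

Run of A on w = c a c c b c:
  step 0: s0  (start)
  step 1: s2  (read c: s0→s2)
  step 2: s2  (read a: s2→s2)   ← first repeat (s2 seen earlier)
  step 3: s1  (read c: s2→s1)
  step 4: s2  (read c: s1→s2)
  step 5: s2  (read b: s2→s2)
  step 6: s1  (read c: s2→s1)

The earliest repeat is at step j = 2: A is in s2, which it already visited at step i = 1.
With |Q| = 3, pigeonhole forces a state repeat no later than step 3; the substring read between the first and second visits to that state can be pumped.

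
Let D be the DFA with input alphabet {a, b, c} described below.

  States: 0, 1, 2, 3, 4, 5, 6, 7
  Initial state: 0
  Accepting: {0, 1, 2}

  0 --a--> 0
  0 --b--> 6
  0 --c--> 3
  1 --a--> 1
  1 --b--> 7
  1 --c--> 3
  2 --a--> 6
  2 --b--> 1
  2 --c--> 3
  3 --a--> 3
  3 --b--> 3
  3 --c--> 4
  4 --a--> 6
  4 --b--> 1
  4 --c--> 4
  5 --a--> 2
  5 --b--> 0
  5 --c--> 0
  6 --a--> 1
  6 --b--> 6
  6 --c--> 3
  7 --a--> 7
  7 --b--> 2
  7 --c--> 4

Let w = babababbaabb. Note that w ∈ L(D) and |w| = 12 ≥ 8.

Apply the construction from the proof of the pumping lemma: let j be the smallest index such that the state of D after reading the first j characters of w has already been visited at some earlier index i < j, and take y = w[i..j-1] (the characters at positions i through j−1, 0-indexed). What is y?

State sequence: 0 -b-> 6 -a-> 1 -b-> 7 -a-> 7 -b-> 2 -a-> 6 -b-> 6 -b-> 6 -a-> 1 -a-> 1 -b-> 7 -b-> 2
First repeat at step 4: 7 was already visited.

So i = 3, j = 4, giving x = w[0:3] = bab, y = w[3:4] = a, z = w[4:12] = babbaabb.
Check: |xy| = 4 ≤ 8 and |y| = 1 ≥ 1. Reading y takes D from 7 back to 7, so every xyⁱz is accepted.
The DFA has 8 states, so the proof of the pumping lemma guarantees a repeated state among the first 8+1 visited; the segment between the two visits is the pumpable y.

a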